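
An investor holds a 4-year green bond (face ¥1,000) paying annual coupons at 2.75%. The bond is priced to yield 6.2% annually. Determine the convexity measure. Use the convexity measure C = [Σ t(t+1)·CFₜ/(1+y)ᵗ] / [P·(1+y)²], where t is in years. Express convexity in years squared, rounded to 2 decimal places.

With y = 0.062:
  t   CF        PV=CF/(1+0.062)^t    t·PV        t(t+1)·PV
  1        27.50        25.8945        25.8945          51.7891
  2        27.50        24.3828        48.7656         146.2968
  3        27.50        22.9593        68.8780         275.5119
  4     1,027.50       807.7626     3,231.0506      16,155.2528
  Σ                    880.9993     3,374.5887      16,628.8507
P = 880.9993.
Convexity = Σ t(t+1)·PV / [P·(1+y)²] = 16,628.8507 / (880.9993 × 1.127844) = 16.73546.

16.74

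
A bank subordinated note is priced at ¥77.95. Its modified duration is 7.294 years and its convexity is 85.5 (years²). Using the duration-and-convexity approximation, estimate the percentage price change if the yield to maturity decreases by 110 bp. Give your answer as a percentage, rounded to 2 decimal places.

+8.54%

Duration effect: -D_mod·Δy = -7.294 × (-0.011) = +0.080234
Convexity effect: ½·C·(Δy)² = 0.5 × 85.5 × (-0.011)² = +0.00517275
ΔP/P ≈ +0.080234 + 0.00517275 = +0.08540675
= +8.540675%.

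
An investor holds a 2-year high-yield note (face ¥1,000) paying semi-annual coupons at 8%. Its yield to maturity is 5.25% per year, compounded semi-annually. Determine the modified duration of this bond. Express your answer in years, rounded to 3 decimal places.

1.842 years

Periodic yield y = 0.02625. First find Macaulay duration:
  t   CF        PV=CF/(1+0.02625)^t    t·PV
  1        40.00        38.9769        38.9769
  2        40.00        37.9799        75.9598
  3        40.00        37.0084       111.0252
  4     1,040.00       937.6066     3,750.4264
  Σ                  1,051.5718     3,976.3883
P = 1,051.5718; Macaulay duration = 3,976.3883 / 1,051.5718 = 3.78138 half-year periods = 1.89069 years.
Modified duration = D_Mac / (1 + y) = 1.89069 / 1.02625 = 1.84233 years.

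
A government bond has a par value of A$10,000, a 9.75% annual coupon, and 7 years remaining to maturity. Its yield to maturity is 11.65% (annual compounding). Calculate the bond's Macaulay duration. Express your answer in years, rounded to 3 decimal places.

5.305 years

Periodic yield y = 0.1165. Discount each cash flow and weight by its year:
  t   CF        PV=CF/(1+0.1165)^t    t·PV
  1       975.00       873.2647       873.2647
  2       975.00       782.1448     1,564.2896
  3       975.00       700.5327     2,101.5982
  4       975.00       627.4364     2,509.7456
  5       975.00       561.9672     2,809.8361
  6       975.00       503.3293     3,019.9761
  7    10,975.00     5,074.5021    35,521.5147
  Σ                  9,123.1773    48,400.2249
Price P = Σ PV = 9,123.1773.
Macaulay duration = Σ(t·PV) / P = 48,400.2249 / 9,123.1773 = 5.30519 years.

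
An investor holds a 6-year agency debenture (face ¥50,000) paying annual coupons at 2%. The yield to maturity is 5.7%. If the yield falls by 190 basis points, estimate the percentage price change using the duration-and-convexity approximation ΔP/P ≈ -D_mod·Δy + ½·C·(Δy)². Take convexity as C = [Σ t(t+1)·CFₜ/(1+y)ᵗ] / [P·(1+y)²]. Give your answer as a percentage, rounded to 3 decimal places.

+10.834%

With y = 0.057:
  t   CF        PV=CF/(1+0.057)^t    t·PV        t(t+1)·PV
  1     1,000.00       946.0738       946.0738       1,892.1476
  2     1,000.00       895.0556     1,790.1112       5,370.3337
  3     1,000.00       846.7887     2,540.3660      10,161.4640
  4     1,000.00       801.1246     3,204.4983      16,022.4914
  5     1,000.00       757.9230     3,789.6148      22,737.6888
  6    51,000.00    36,569.6036   219,417.6213   1,535,923.3493
  Σ                 40,816.5692   231,688.2855   1,592,107.4749
P = 40,816.5692; D_Mac = 5.67633 yrs; D_mod = 5.37023 yrs; C = 34.91290.
Duration effect: -5.37023 × (-0.019) = +0.102034
Convexity effect: 0.5 × 34.91290 × (-0.019)² = +0.0063018
ΔP/P ≈ +0.102034 + 0.0063018 = +0.108336 = +10.8336%.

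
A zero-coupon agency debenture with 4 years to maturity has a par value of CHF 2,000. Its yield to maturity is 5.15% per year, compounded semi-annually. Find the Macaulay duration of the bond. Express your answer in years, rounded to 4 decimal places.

A zero-coupon bond has a single cash flow at maturity, so its Macaulay duration equals its maturity: 4 years.
(Equivalently: 8 semi-annual periods ÷ 2 = 4 years.)

4.0000 years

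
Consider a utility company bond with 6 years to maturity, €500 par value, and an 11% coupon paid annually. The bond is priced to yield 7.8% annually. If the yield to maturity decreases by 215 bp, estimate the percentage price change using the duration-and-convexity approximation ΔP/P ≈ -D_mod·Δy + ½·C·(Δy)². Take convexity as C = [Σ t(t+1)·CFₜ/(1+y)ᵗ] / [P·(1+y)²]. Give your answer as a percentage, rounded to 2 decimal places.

+10.17%

With y = 0.078:
  t   CF        PV=CF/(1+0.078)^t    t·PV        t(t+1)·PV
  1        55.00        51.0204        51.0204         102.0408
  2        55.00        47.3288        94.6575         283.9726
  3        55.00        43.9042       131.7127         526.8508
  4        55.00        40.7275       162.9100         814.5498
  5        55.00        37.7806       188.9030       1,133.4181
  6       555.00       353.6555     2,121.9330      14,853.5310
  Σ                    574.4170     2,751.1366      17,714.3632
P = 574.4170; D_Mac = 4.78944 yrs; D_mod = 4.44290 yrs; C = 26.53754.
Duration effect: -4.44290 × (-0.0215) = +0.095522
Convexity effect: 0.5 × 26.53754 × (-0.0215)² = +0.0061335
ΔP/P ≈ +0.095522 + 0.0061335 = +0.101656 = +10.1656%.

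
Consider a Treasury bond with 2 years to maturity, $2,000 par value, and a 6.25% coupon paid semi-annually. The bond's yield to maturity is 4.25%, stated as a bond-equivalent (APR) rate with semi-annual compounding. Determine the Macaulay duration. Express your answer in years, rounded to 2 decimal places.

Periodic yield y = 0.02125. Discount each cash flow and weight by its period:
  t   CF        PV=CF/(1+0.02125)^t    t·PV
  1        62.50        61.1995        61.1995
  2        62.50        59.9261       119.8522
  3        62.50        58.6791       176.0374
  4     2,062.50     1,896.1194     7,584.4776
  Σ                  2,075.9241     7,941.5667
Price P = Σ PV = 2,075.9241.
Macaulay duration = Σ(t·PV) / P = 7,941.5667 / 2,075.9241 = 3.82556 half-year periods.
In years: 3.82556 / 2 = 1.91278 years.

1.91 years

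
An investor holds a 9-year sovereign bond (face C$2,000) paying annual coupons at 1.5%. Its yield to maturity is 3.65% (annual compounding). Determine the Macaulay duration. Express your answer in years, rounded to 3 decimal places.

Periodic yield y = 0.0365. Discount each cash flow and weight by its year:
  t   CF        PV=CF/(1+0.0365)^t    t·PV
  1        30.00        28.9436        28.9436
  2        30.00        27.9243        55.8486
  3        30.00        26.9410        80.8229
  4        30.00        25.9923       103.9690
  5        30.00        25.0770       125.3848
  6        30.00        24.1939       145.1632
  7        30.00        23.3419       163.3933
  8        30.00        22.5199       180.1593
  9     2,030.00     1,470.1860    13,231.6739
  Σ                  1,675.1197    14,115.3587
Price P = Σ PV = 1,675.1197.
Macaulay duration = Σ(t·PV) / P = 14,115.3587 / 1,675.1197 = 8.42648 years.

8.426 years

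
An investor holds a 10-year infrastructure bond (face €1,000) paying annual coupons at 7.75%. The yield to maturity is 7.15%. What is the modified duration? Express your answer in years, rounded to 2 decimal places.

6.88 years

Periodic yield y = 0.0715. First find Macaulay duration:
  t   CF        PV=CF/(1+0.0715)^t    t·PV
  1        77.50        72.3285        72.3285
  2        77.50        67.5021       135.0042
  3        77.50        62.9978       188.9933
  4        77.50        58.7940       235.1760
  5        77.50        54.8707       274.3537
  6        77.50        51.2093       307.2557
  7        77.50        47.7921       334.5450
  8        77.50        44.6030       356.8242
  9        77.50        41.6267       374.6404
  10    1,077.50       540.1265     5,401.2655
  Σ                  1,041.8508     7,680.3865
P = 1,041.8508; Macaulay duration = 7,680.3865 / 1,041.8508 = 7.37187 years.
Modified duration = D_Mac / (1 + y) = 7.37187 / 1.0715 = 6.87995 years.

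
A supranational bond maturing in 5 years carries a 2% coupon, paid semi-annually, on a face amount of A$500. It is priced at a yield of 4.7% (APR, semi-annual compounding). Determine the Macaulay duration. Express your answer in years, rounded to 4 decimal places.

4.7651 years

Periodic yield y = 0.0235. Discount each cash flow and weight by its period:
  t   CF        PV=CF/(1+0.0235)^t    t·PV
  1         5.00         4.8852         4.8852
  2         5.00         4.7730         9.5461
  3         5.00         4.6634        13.9903
  4         5.00         4.5564        18.2255
  5         5.00         4.4518        22.2588
  6         5.00         4.3495        26.0972
  7         5.00         4.2497        29.7477
  8         5.00         4.1521        33.2168
  9         5.00         4.0568        36.5108
  10      505.00       400.3252     4,003.2518
  Σ                    440.4630     4,197.7301
Price P = Σ PV = 440.4630.
Macaulay duration = Σ(t·PV) / P = 4,197.7301 / 440.4630 = 9.53027 half-year periods.
In years: 9.53027 / 2 = 4.76513 years.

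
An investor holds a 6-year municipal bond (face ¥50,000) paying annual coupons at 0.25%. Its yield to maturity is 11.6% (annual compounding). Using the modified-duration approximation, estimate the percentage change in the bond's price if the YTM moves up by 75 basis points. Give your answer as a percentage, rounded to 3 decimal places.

Periodic yield y = 0.116. Modified duration first:
  t   CF        PV=CF/(1+0.116)^t    t·PV
  1       125.00       112.0072       112.0072
  2       125.00       100.3648       200.7297
  3       125.00        89.9327       269.7980
  4       125.00        80.5848       322.3393
  5       125.00        72.2086       361.0431
  6    50,125.00    25,945.9286   155,675.5714
  Σ                 26,401.0267   156,941.4886
P = 26,401.0267; D_Mac = 5.94452 yrs; D_mod = 5.94452/(1+0.116) = 5.32663 yrs.
ΔP/P ≈ -D_mod · Δy = -5.32663 × (+0.0075) = -0.039950 = -3.9950%.

-3.995%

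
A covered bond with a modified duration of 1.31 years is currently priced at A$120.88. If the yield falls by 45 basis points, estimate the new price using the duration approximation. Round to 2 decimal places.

A$121.59

Duration approximation: ΔP/P ≈ -D_mod · Δy = -1.31 × (-0.0045) = +0.005895.
New price ≈ 120.88 × (1 + 0.005895) = 121.5925876.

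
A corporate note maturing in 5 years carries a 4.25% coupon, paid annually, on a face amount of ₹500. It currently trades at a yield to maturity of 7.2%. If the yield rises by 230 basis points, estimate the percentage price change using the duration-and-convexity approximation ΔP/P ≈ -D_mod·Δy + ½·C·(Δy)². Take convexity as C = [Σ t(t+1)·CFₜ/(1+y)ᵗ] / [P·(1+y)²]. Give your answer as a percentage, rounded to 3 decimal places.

-9.210%

With y = 0.072:
  t   CF        PV=CF/(1+0.072)^t    t·PV        t(t+1)·PV
  1        21.25        19.8228        19.8228          39.6455
  2        21.25        18.4914        36.9828         110.9483
  3        21.25        17.2494        51.7483         206.9931
  4        21.25        16.0909        64.3635         321.8176
  5       521.25       368.1901     1,840.9506      11,045.7039
  Σ                    439.8446     2,013.8680      11,725.1084
P = 439.8446; D_Mac = 4.57859 yrs; D_mod = 4.27107 yrs; C = 23.19680.
Duration effect: -4.27107 × (+0.023) = -0.098235
Convexity effect: 0.5 × 23.19680 × (0.023)² = +0.0061356
ΔP/P ≈ -0.098235 + 0.0061356 = -0.092099 = -9.2099%.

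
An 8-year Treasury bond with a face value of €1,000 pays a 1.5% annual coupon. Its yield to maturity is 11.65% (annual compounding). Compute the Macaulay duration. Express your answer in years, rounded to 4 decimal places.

Periodic yield y = 0.1165. Discount each cash flow and weight by its year:
  t   CF        PV=CF/(1+0.1165)^t    t·PV
  1        15.00        13.4348        13.4348
  2        15.00        12.0330        24.0660
  3        15.00        10.7774        32.3323
  4        15.00         9.6529        38.6115
  5        15.00         8.6456        43.2282
  6        15.00         7.7435        46.4612
  7        15.00         6.9355        48.5488
  8     1,015.00       420.3356     3,362.6852
  Σ                    489.5585     3,609.3680
Price P = Σ PV = 489.5585.
Macaulay duration = Σ(t·PV) / P = 3,609.3680 / 489.5585 = 7.37270 years.

7.3727 years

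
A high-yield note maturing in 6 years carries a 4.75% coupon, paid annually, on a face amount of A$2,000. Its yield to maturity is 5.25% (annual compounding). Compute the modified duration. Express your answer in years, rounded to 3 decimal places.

5.083 years

Periodic yield y = 0.0525. First find Macaulay duration:
  t   CF        PV=CF/(1+0.0525)^t    t·PV
  1        95.00        90.2613        90.2613
  2        95.00        85.7589       171.5179
  3        95.00        81.4812       244.4435
  4        95.00        77.4168       309.6672
  5        95.00        73.5551       367.7757
  6     2,095.00     1,541.1730     9,247.0382
  Σ                  1,949.6464    10,430.7038
P = 1,949.6464; Macaulay duration = 10,430.7038 / 1,949.6464 = 5.35005 years.
Modified duration = D_Mac / (1 + y) = 5.35005 / 1.0525 = 5.08318 years.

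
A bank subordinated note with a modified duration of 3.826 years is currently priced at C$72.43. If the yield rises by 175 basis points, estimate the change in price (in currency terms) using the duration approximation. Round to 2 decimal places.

Duration approximation: ΔP/P ≈ -D_mod · Δy = -3.826 × (+0.0175) = -0.066955.
ΔP ≈ 72.43 × (-0.066955) = -4.84955065.

-C$4.85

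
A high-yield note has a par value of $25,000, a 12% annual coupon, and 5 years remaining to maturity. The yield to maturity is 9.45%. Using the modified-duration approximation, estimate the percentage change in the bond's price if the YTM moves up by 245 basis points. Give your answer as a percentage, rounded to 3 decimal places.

Periodic yield y = 0.0945. Modified duration first:
  t   CF        PV=CF/(1+0.0945)^t    t·PV
  1     3,000.00     2,740.9776     2,740.9776
  2     3,000.00     2,504.3194     5,008.6389
  3     3,000.00     2,288.0945     6,864.2835
  4     3,000.00     2,090.5386     8,362.1544
  5    28,000.00    17,827.0385    89,135.1924
  Σ                 27,450.9686   112,111.2468
P = 27,450.9686; D_Mac = 4.08405 yrs; D_mod = 4.08405/(1+0.0945) = 3.73143 yrs.
ΔP/P ≈ -D_mod · Δy = -3.73143 × (+0.0245) = -0.091420 = -9.1420%.

-9.142%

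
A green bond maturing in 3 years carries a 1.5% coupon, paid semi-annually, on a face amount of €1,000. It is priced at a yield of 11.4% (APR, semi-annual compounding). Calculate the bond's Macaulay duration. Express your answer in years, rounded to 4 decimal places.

2.9343 years

Periodic yield y = 0.057. Discount each cash flow and weight by its period:
  t   CF        PV=CF/(1+0.057)^t    t·PV
  1         7.50         7.0956         7.0956
  2         7.50         6.7129        13.4258
  3         7.50         6.3509        19.0527
  4         7.50         6.0084        24.0337
  5         7.50         5.6844        28.4221
  6     1,007.50       722.4289     4,334.5736
  Σ                    754.2812     4,426.6036
Price P = Σ PV = 754.2812.
Macaulay duration = Σ(t·PV) / P = 4,426.6036 / 754.2812 = 5.86864 half-year periods.
In years: 5.86864 / 2 = 2.93432 years.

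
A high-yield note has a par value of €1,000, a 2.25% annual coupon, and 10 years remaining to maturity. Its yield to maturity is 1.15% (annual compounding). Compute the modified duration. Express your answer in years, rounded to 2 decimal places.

Periodic yield y = 0.0115. First find Macaulay duration:
  t   CF        PV=CF/(1+0.0115)^t    t·PV
  1        22.50        22.2442        22.2442
  2        22.50        21.9913        43.9826
  3        22.50        21.7413        65.2238
  4        22.50        21.4941        85.9763
  5        22.50        21.2497       106.2486
  6        22.50        21.0081       126.0487
  7        22.50        20.7693       145.3849
  8        22.50        20.5331       164.2651
  9        22.50        20.2997       182.6973
  10    1,022.50       912.0202     9,120.2018
  Σ                  1,103.3510    10,062.2733
P = 1,103.3510; Macaulay duration = 10,062.2733 / 1,103.3510 = 9.11974 years.
Modified duration = D_Mac / (1 + y) = 9.11974 / 1.0115 = 9.01605 years.

9.02 years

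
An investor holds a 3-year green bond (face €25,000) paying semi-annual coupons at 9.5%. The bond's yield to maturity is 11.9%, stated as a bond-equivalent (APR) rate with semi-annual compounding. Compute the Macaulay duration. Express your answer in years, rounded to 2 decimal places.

2.67 years

Periodic yield y = 0.0595. Discount each cash flow and weight by its period:
  t   CF        PV=CF/(1+0.0595)^t    t·PV
  1     1,187.50     1,120.8117     1,120.8117
  2     1,187.50     1,057.8685     2,115.7371
  3     1,187.50       998.4601     2,995.3804
  4     1,187.50       942.3881     3,769.5522
  5     1,187.50       889.4649     4,447.3245
  6    26,187.50    18,513.4891   111,080.9344
  Σ                 23,522.4824   125,529.7403
Price P = Σ PV = 23,522.4824.
Macaulay duration = Σ(t·PV) / P = 125,529.7403 / 23,522.4824 = 5.33659 half-year periods.
In years: 5.33659 / 2 = 2.66829 years.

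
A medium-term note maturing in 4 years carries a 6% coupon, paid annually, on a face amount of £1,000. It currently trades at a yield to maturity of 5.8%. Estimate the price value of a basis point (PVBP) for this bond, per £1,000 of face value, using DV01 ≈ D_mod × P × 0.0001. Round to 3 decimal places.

£0.350

Periodic yield y = 0.058.
  t   CF        PV=CF/(1+0.058)^t    t·PV
  1        60.00        56.7108        56.7108
  2        60.00        53.6019       107.2037
  3        60.00        50.6634       151.9902
  4     1,060.00       845.9860     3,383.9441
  Σ                  1,006.9621     3,699.8488
P = 1,006.9621; D_Mac = 3.67427 yrs; D_mod = 3.47284 yrs.
DV01 ≈ 3.47284 × 1,006.9621 × 0.0001 = 0.349702.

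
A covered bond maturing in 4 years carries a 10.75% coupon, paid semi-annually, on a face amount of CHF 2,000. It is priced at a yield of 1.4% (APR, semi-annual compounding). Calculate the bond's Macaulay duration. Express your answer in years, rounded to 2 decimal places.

3.46 years

Periodic yield y = 0.007. Discount each cash flow and weight by its period:
  t   CF        PV=CF/(1+0.007)^t    t·PV
  1       107.50       106.7527       106.7527
  2       107.50       106.0107       212.0213
  3       107.50       105.2737       315.8212
  4       107.50       104.5419       418.1678
  5       107.50       103.8152       519.0762
  6       107.50       103.0936       618.5615
  7       107.50       102.3769       716.6386
  8     2,107.50     1,993.1125    15,944.9002
  Σ                  2,724.9774    18,851.9396
Price P = Σ PV = 2,724.9774.
Macaulay duration = Σ(t·PV) / P = 18,851.9396 / 2,724.9774 = 6.91820 half-year periods.
In years: 6.91820 / 2 = 3.45910 years.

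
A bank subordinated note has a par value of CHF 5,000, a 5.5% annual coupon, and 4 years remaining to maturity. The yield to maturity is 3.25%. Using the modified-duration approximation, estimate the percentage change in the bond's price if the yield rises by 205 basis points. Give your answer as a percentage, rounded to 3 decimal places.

Periodic yield y = 0.0325. Modified duration first:
  t   CF        PV=CF/(1+0.0325)^t    t·PV
  1       275.00       266.3438       266.3438
  2       275.00       257.9601       515.9202
  3       275.00       249.8403       749.5209
  4     5,275.00     4,641.5413    18,566.1654
  Σ                  5,415.6856    20,097.9504
P = 5,415.6856; D_Mac = 3.71106 yrs; D_mod = 3.71106/(1+0.0325) = 3.59425 yrs.
ΔP/P ≈ -D_mod · Δy = -3.59425 × (+0.0205) = -0.073682 = -7.3682%.

-7.368%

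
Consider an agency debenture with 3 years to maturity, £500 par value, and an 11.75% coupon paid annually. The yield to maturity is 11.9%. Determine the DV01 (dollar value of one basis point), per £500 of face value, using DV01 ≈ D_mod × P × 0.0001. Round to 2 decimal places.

£0.12

Periodic yield y = 0.119.
  t   CF        PV=CF/(1+0.119)^t    t·PV
  1        58.75        52.5022        52.5022
  2        58.75        46.9189        93.8378
  3       558.75       398.7744     1,196.3232
  Σ                    498.1955     1,342.6632
P = 498.1955; D_Mac = 2.69505 yrs; D_mod = 2.40845 yrs.
DV01 ≈ 2.40845 × 498.1955 × 0.0001 = 0.119988.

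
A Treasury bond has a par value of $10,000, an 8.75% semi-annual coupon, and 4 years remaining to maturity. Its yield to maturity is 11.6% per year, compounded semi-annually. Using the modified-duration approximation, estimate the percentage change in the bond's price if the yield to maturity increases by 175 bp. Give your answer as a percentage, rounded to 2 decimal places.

-5.67%

Periodic yield y = 0.058. Modified duration first:
  t   CF        PV=CF/(1+0.058)^t    t·PV
  1       437.50       413.5161       413.5161
  2       437.50       390.8469       781.6939
  3       437.50       369.4206     1,108.2617
  4       437.50       349.1688     1,396.6751
  5       437.50       330.0272     1,650.1359
  6       437.50       311.9350     1,871.6098
  7       437.50       294.8346     2,063.8419
  8    10,437.50     6,648.3082    53,186.4659
  Σ                  9,108.0573    62,472.2002
P = 9,108.0573; D_Mac = 6.85900 half-year periods = 3.42950 yrs; D_mod = 3.42950/(1+0.058) = 3.24150 yrs.
ΔP/P ≈ -D_mod · Δy = -3.24150 × (+0.0175) = -0.056726 = -5.6726%.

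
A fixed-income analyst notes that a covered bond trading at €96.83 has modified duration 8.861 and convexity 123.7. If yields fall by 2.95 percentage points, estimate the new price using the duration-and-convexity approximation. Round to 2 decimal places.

Duration effect: -D_mod·Δy = -8.861 × (-0.0295) = +0.2613995
Convexity effect: ½·C·(Δy)² = 0.5 × 123.7 × (-0.0295)² = +0.0538249625
ΔP/P ≈ +0.2613995 + 0.0538249625 = +0.3152244625
New price ≈ 96.83 × (1 + 0.3152244625) = 127.353184703875.

€127.35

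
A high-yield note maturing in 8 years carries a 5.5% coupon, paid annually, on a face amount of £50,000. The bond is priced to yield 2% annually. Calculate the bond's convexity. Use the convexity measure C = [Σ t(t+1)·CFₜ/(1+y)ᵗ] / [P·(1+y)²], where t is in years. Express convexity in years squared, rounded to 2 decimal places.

With y = 0.02:
  t   CF        PV=CF/(1+0.02)^t    t·PV        t(t+1)·PV
  1     2,750.00     2,696.0784     2,696.0784       5,392.1569
  2     2,750.00     2,643.2141     5,286.4283      15,859.2849
  3     2,750.00     2,591.3864     7,774.1593      31,096.6370
  4     2,750.00     2,540.5749    10,162.2997      50,811.4984
  5     2,750.00     2,490.7597    12,453.7986      74,722.7918
  6     2,750.00     2,441.9213    14,651.5278     102,560.6946
  7     2,750.00     2,394.0405    16,758.2834     134,066.2675
  8    52,750.00    45,021.6171   360,172.9366   3,241,556.4298
  Σ                 62,819.5925   429,955.5122   3,656,065.7610
P = 62,819.5925.
Convexity = Σ t(t+1)·PV / [P·(1+y)²] = 3,656,065.7610 / (62,819.5925 × 1.040400) = 55.93949.

55.94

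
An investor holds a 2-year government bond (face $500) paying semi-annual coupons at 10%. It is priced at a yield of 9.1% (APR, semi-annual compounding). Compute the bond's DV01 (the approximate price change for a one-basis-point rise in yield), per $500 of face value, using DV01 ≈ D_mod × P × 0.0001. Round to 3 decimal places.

$0.091

Periodic yield y = 0.0455.
  t   CF        PV=CF/(1+0.0455)^t    t·PV
  1        25.00        23.9120        23.9120
  2        25.00        22.8714        45.7427
  3        25.00        21.8760        65.6280
  4       525.00       439.4031     1,757.6126
  Σ                    508.0625     1,892.8953
P = 508.0625; D_Mac = 3.72571 half-year periods = 1.86286 yrs; D_mod = 1.78179 yrs.
DV01 ≈ 1.78179 × 508.0625 × 0.0001 = 0.090526.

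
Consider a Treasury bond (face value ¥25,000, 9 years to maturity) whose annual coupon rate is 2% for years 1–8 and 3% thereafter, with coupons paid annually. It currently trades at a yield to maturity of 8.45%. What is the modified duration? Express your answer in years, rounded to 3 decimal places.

7.457 years

Periodic yield y = 0.0845. First find Macaulay duration:
  t   CF        PV=CF/(1+0.0845)^t    t·PV
  1       500.00       461.0420       461.0420
  2       500.00       425.1194       850.2387
  3       500.00       391.9957     1,175.9872
  4       500.00       361.4530     1,445.8118
  5       500.00       333.2900     1,666.4498
  6       500.00       307.3213     1,843.9278
  7       500.00       283.3760     1,983.6322
  8       500.00       261.2965     2,090.3718
  9    25,750.00    12,408.2697   111,674.4277
  Σ                 15,233.1635   123,191.8890
P = 15,233.1635; Macaulay duration = 123,191.8890 / 15,233.1635 = 8.08709 years.
Modified duration = D_Mac / (1 + y) = 8.08709 / 1.0845 = 7.45697 years.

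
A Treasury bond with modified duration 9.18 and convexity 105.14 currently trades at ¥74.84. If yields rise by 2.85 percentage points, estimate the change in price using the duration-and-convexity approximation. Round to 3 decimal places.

-¥16.385

Duration effect: -D_mod·Δy = -9.18 × (+0.0285) = -0.261630
Convexity effect: ½·C·(Δy)² = 0.5 × 105.14 × (0.0285)² = +0.0426999825
ΔP/P ≈ -0.261630 + 0.0426999825 = -0.2189300175
ΔP ≈ 74.84 × (-0.2189300175) = -16.3847225097.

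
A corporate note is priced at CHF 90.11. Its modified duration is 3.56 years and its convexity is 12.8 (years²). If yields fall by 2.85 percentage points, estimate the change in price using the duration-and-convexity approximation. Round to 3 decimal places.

Duration effect: -D_mod·Δy = -3.56 × (-0.0285) = +0.101460
Convexity effect: ½·C·(Δy)² = 0.5 × 12.8 × (-0.0285)² = +0.0051984
ΔP/P ≈ +0.101460 + 0.0051984 = +0.1066584
ΔP ≈ 90.11 × (+0.1066584) = +9.610988424.

+CHF 9.611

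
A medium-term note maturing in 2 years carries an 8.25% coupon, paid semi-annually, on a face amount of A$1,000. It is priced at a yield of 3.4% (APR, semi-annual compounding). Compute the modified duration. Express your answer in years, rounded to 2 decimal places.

1.86 years

Periodic yield y = 0.017. First find Macaulay duration:
  t   CF        PV=CF/(1+0.017)^t    t·PV
  1        41.25        40.5605        40.5605
  2        41.25        39.8825        79.7649
  3        41.25        39.2158       117.6474
  4     1,041.25       973.3549     3,893.4194
  Σ                  1,093.0136     4,131.3923
P = 1,093.0136; Macaulay duration = 4,131.3923 / 1,093.0136 = 3.77982 half-year periods = 1.88991 years.
Modified duration = D_Mac / (1 + y) = 1.88991 / 1.017 = 1.85832 years.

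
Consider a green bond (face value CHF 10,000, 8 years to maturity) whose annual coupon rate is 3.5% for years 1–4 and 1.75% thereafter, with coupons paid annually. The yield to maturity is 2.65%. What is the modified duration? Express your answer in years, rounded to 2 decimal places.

Periodic yield y = 0.0265. First find Macaulay duration:
  t   CF        PV=CF/(1+0.0265)^t    t·PV
  1       350.00       340.9644       340.9644
  2       350.00       332.1621       664.3243
  3       350.00       323.5871       970.7613
  4       350.00       315.2334     1,260.9336
  5       175.00       153.5477       767.7384
  6       175.00       149.5837       897.5023
  7       175.00       145.7221     1,020.0546
  8    10,175.00     8,253.9681    66,031.7451
  Σ                 10,014.7687    71,954.0241
P = 10,014.7687; Macaulay duration = 71,954.0241 / 10,014.7687 = 7.18479 years.
Modified duration = D_Mac / (1 + y) = 7.18479 / 1.0265 = 6.99931 years.

7.00 years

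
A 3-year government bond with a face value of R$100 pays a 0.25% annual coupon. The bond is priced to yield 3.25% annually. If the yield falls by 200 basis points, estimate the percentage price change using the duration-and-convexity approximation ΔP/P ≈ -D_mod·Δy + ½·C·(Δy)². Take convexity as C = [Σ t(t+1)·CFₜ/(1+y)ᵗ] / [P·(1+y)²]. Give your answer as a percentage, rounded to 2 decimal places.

+6.02%

With y = 0.0325:
  t   CF        PV=CF/(1+0.0325)^t    t·PV        t(t+1)·PV
  1         0.25         0.2421         0.2421           0.4843
  2         0.25         0.2345         0.4690           1.4071
  3       100.25        91.0781       273.2344       1,092.9378
  Σ                     91.5548       273.9456       1,094.8291
P = 91.5548; D_Mac = 2.99215 yrs; D_mod = 2.89797 yrs; C = 11.21722.
Duration effect: -2.89797 × (-0.02) = +0.057959
Convexity effect: 0.5 × 11.21722 × (-0.02)² = +0.0022434
ΔP/P ≈ +0.057959 + 0.0022434 = +0.060203 = +6.0203%.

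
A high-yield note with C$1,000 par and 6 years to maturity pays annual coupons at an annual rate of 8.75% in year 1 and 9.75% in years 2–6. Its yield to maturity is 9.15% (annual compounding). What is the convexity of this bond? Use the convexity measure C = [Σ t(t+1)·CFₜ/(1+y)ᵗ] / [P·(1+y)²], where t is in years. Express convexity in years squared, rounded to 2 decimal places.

26.45

With y = 0.0915:
  t   CF        PV=CF/(1+0.0915)^t    t·PV        t(t+1)·PV
  1        87.50        80.1649        80.1649         160.3298
  2        97.50        81.8384       163.6768         491.0304
  3        97.50        74.9779       224.9338         899.7351
  4        97.50        68.6926       274.7702       1,373.8511
  5        97.50        62.9341       314.6704       1,888.0225
  6     1,097.50       649.0260     3,894.1559      27,259.0916
  Σ                  1,017.6339     4,952.3721      32,072.0605
P = 1,017.6339.
Convexity = Σ t(t+1)·PV / [P·(1+y)²] = 32,072.0605 / (1,017.6339 × 1.191372) = 26.45379.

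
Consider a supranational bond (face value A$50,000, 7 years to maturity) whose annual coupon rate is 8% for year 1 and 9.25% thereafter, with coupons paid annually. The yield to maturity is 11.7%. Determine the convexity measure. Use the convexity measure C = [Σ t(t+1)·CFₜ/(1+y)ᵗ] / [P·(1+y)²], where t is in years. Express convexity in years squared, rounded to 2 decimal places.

With y = 0.117:
  t   CF        PV=CF/(1+0.117)^t    t·PV        t(t+1)·PV
  1     4,000.00     3,581.0206     3,581.0206       7,162.0412
  2     4,625.00     3,706.8532     7,413.7065      22,241.1194
  3     4,625.00     3,318.5794     9,955.7383      39,822.9532
  4     4,625.00     2,970.9753    11,883.9013      59,419.5065
  5     4,625.00     2,659.7810    13,298.9048      79,793.4286
  6     4,625.00     2,381.1826    14,287.0955     100,009.6687
  7    54,625.00    25,177.8846   176,245.1920   1,409,961.5360
  Σ                 43,796.2767   236,665.5589   1,718,410.2535
P = 43,796.2767.
Convexity = Σ t(t+1)·PV / [P·(1+y)²] = 1,718,410.2535 / (43,796.2767 × 1.247689) = 31.44730.

31.45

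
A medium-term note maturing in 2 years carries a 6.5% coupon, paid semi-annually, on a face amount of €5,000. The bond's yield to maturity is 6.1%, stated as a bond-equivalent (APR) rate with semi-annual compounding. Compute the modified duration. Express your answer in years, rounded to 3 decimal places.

Periodic yield y = 0.0305. First find Macaulay duration:
  t   CF        PV=CF/(1+0.0305)^t    t·PV
  1       162.50       157.6904       157.6904
  2       162.50       153.0232       306.0465
  3       162.50       148.4942       445.4825
  4     5,162.50     4,577.9187    18,311.6750
  Σ                  5,037.1266    19,220.8944
P = 5,037.1266; Macaulay duration = 19,220.8944 / 5,037.1266 = 3.81585 half-year periods = 1.90792 years.
Modified duration = D_Mac / (1 + y) = 1.90792 / 1.0305 = 1.85145 years.

1.851 years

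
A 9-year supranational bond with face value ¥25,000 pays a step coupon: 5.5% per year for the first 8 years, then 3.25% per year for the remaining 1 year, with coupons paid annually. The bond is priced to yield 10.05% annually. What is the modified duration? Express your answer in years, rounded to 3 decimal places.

Periodic yield y = 0.1005. First find Macaulay duration:
  t   CF        PV=CF/(1+0.1005)^t    t·PV
  1     1,375.00     1,249.4321     1,249.4321
  2     1,375.00     1,135.3313     2,270.6626
  3     1,375.00     1,031.6504     3,094.9512
  4     1,375.00       937.4379     3,749.7516
  5     1,375.00       851.8291     4,259.1454
  6     1,375.00       774.0382     4,644.2294
  7     1,375.00       703.3514     4,923.4600
  8     1,375.00       639.1199     5,112.9590
  9    25,812.50    10,902.3381    98,121.0431
  Σ                 18,224.5284   127,425.6344
P = 18,224.5284; Macaulay duration = 127,425.6344 / 18,224.5284 = 6.99199 years.
Modified duration = D_Mac / (1 + y) = 6.99199 / 1.1005 = 6.35346 years.

6.353 years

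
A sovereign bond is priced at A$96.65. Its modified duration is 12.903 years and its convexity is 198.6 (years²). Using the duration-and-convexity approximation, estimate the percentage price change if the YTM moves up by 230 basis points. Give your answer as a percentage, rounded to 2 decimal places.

Duration effect: -D_mod·Δy = -12.903 × (+0.023) = -0.296769
Convexity effect: ½·C·(Δy)² = 0.5 × 198.6 × (0.023)² = +0.0525297
ΔP/P ≈ -0.296769 + 0.0525297 = -0.2442393
= -24.42393%.

-24.42%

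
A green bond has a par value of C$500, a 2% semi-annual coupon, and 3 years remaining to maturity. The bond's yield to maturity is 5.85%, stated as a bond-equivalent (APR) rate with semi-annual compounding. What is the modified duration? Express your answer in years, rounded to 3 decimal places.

Periodic yield y = 0.02925. First find Macaulay duration:
  t   CF        PV=CF/(1+0.02925)^t    t·PV
  1         5.00         4.8579         4.8579
  2         5.00         4.7199         9.4397
  3         5.00         4.5857        13.7572
  4         5.00         4.4554        17.8216
  5         5.00         4.3288        21.6439
  6       505.00       424.7820     2,548.6921
  Σ                    447.7297     2,616.2124
P = 447.7297; Macaulay duration = 2,616.2124 / 447.7297 = 5.84329 half-year periods = 2.92164 years.
Modified duration = D_Mac / (1 + y) = 2.92164 / 1.02925 = 2.83861 years.

2.839 years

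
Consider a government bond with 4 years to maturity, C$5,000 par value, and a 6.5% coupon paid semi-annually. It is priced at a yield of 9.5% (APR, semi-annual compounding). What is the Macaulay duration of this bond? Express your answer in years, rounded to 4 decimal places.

Periodic yield y = 0.0475. Discount each cash flow and weight by its period:
  t   CF        PV=CF/(1+0.0475)^t    t·PV
  1       162.50       155.1313       155.1313
  2       162.50       148.0967       296.1933
  3       162.50       141.3811       424.1432
  4       162.50       134.9700       539.8800
  5       162.50       128.8496       644.2482
  6       162.50       123.0068       738.0409
  7       162.50       117.4289       822.0026
  8     5,162.50     3,561.4579    28,491.6630
  Σ                  4,510.3223    32,111.3025
Price P = Σ PV = 4,510.3223.
Macaulay duration = Σ(t·PV) / P = 32,111.3025 / 4,510.3223 = 7.11951 half-year periods.
In years: 7.11951 / 2 = 3.55976 years.

3.5598 years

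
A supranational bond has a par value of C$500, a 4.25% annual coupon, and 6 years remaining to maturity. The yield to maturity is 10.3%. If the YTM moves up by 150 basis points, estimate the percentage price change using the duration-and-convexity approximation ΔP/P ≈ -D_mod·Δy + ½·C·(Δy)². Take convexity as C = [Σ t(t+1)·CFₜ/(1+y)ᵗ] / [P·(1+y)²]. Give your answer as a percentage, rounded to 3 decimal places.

With y = 0.103:
  t   CF        PV=CF/(1+0.103)^t    t·PV        t(t+1)·PV
  1        21.25        19.2656        19.2656          38.5313
  2        21.25        17.4666        34.9332         104.7995
  3        21.25        15.8355        47.5066         190.0263
  4        21.25        14.3568        57.4271         287.1355
  5        21.25        13.0161        65.0806         390.4834
  6       521.25       289.4630     1,736.7777      12,157.4442
  Σ                    369.4036     1,960.9908      13,168.4201
P = 369.4036; D_Mac = 5.30853 yrs; D_mod = 4.81281 yrs; C = 29.30094.
Duration effect: -4.81281 × (+0.015) = -0.072192
Convexity effect: 0.5 × 29.30094 × (0.015)² = +0.0032964
ΔP/P ≈ -0.072192 + 0.0032964 = -0.068896 = -6.8896%.

-6.890%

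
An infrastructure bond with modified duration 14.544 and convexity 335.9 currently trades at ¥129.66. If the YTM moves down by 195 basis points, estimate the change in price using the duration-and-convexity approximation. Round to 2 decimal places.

+¥45.05

Duration effect: -D_mod·Δy = -14.544 × (-0.0195) = +0.283608
Convexity effect: ½·C·(Δy)² = 0.5 × 335.9 × (-0.0195)² = +0.0638629875
ΔP/P ≈ +0.283608 + 0.0638629875 = +0.3474709875
ΔP ≈ 129.66 × (+0.3474709875) = +45.05308823925.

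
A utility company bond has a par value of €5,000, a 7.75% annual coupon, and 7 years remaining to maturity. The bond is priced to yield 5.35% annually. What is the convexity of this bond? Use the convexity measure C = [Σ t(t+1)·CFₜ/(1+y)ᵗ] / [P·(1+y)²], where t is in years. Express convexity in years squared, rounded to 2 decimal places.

38.58

With y = 0.0535:
  t   CF        PV=CF/(1+0.0535)^t    t·PV        t(t+1)·PV
  1       387.50       367.8215       367.8215         735.6431
  2       387.50       349.1424       698.2849       2,094.8546
  3       387.50       331.4119       994.2357       3,976.9427
  4       387.50       314.5818     1,258.3271       6,291.6353
  5       387.50       298.6063     1,493.0316       8,958.1898
  6       387.50       283.4422     1,700.6530      11,904.5712
  7     5,387.50     3,740.6365    26,184.4553     209,475.6422
  Σ                  5,685.6426    32,696.8091     243,437.4790
P = 5,685.6426.
Convexity = Σ t(t+1)·PV / [P·(1+y)²] = 243,437.4790 / (5,685.6426 × 1.109862) = 38.57792.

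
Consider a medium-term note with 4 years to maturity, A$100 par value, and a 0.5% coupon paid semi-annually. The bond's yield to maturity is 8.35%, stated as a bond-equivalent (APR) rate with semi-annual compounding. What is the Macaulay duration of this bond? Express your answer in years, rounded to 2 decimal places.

3.96 years

Periodic yield y = 0.04175. Discount each cash flow and weight by its period:
  t   CF        PV=CF/(1+0.04175)^t    t·PV
  1         0.25         0.2400         0.2400
  2         0.25         0.2304         0.4607
  3         0.25         0.2211         0.6634
  4         0.25         0.2123         0.8491
  5         0.25         0.2038         1.0188
  6         0.25         0.1956         1.1736
  7         0.25         0.1878         1.3143
  8       100.25        72.2730       578.1843
  Σ                     73.7639       583.9042
Price P = Σ PV = 73.7639.
Macaulay duration = Σ(t·PV) / P = 583.9042 / 73.7639 = 7.91585 half-year periods.
In years: 7.91585 / 2 = 3.95793 years.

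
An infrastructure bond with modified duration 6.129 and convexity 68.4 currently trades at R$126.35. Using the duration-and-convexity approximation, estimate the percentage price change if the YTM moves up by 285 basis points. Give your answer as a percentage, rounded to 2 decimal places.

-14.69%

Duration effect: -D_mod·Δy = -6.129 × (+0.0285) = -0.1746765
Convexity effect: ½·C·(Δy)² = 0.5 × 68.4 × (0.0285)² = +0.02777895
ΔP/P ≈ -0.1746765 + 0.02777895 = -0.14689755
= -14.689755%.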